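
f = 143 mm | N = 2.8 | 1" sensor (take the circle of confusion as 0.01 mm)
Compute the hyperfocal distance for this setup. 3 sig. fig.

Hyperfocal distance H = f²/(N·c) + f = 143²/(2.8 × 0.01) + 143 = 20449/0.028 + 143 ≈ 730464.4 mm ≈ 730 m.

730 m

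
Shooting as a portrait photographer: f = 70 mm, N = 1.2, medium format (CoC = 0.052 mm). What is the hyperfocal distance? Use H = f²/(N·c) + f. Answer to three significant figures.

Hyperfocal distance H = f²/(N·c) + f = 70²/(1.2 × 0.052) + 70 = 4900/0.0624 + 70 ≈ 78595.6 mm ≈ 78.6 m.

78.6 m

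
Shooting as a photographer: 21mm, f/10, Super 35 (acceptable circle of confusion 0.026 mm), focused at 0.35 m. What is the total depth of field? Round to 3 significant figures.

141 mm

Hyperfocal distance H = f²/(N·c) + f = 21²/(10 × 0.026) + 21 = 441/0.26 + 21 ≈ 1717.2 mm ≈ 1.717 m.
Near limit Dn = s·(H − f)/(H + s − 2f) = 350 × (1717.2 − 21) / (1717.2 + 350 − 2 × 21) = 350 × 1696.2 / 2025.2 ≈ 293.14 mm.
Far limit Df = s·(H − f)/(H − s) = 350 × (1717.2 − 21) / (1717.2 − 350) = 350 × 1696.2 / 1367.2 ≈ 434.23 mm.
Depth of field = Df − Dn = 434.23 − 293.14 ≈ 141.09 mm.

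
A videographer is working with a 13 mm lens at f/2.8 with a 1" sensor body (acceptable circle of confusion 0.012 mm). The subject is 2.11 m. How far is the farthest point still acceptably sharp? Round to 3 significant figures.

3.62 m

Hyperfocal distance H = f²/(N·c) + f = 13²/(2.8 × 0.012) + 13 = 169/0.0336 + 13 ≈ 5042.8 mm ≈ 5.043 m.
Far limit Df = s·(H − f)/(H − s) = 2110 × (5042.8 − 13) / (5042.8 − 2110) = 2110 × 5029.8 / 2932.8 ≈ 3618.7 mm ≈ 3.62 m.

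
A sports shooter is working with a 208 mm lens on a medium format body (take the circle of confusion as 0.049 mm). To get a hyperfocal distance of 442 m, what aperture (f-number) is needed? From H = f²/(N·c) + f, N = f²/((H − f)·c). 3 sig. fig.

f/2.00

Rearrange H = f²/(N·c) + f for N: N = f² / ((H − f)·c).
N = 208² / ((442000 − 208) × 0.049) = 43264 / 21648 ≈ 2.00.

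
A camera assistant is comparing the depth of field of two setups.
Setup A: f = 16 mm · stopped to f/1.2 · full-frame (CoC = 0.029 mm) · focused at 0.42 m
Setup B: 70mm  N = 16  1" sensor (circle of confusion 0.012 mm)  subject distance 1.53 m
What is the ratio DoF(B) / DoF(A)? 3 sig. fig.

3.80

Setup A: H = 16²/(1.2×0.029) + 16 ≈ 7372.3 mm; DoF = Df − Dn = 444.406 − 398.135 ≈ 46.271 mm.
Setup B: H = 70²/(16×0.012) + 70 ≈ 25590.8 mm; DoF = Df − Dn = 1622.84 − 1447.21 ≈ 175.63 mm.
Ratio = 175.63 / 46.271 ≈ 3.80.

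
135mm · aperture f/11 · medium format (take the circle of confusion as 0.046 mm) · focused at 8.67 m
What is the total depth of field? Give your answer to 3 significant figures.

Hyperfocal distance H = f²/(N·c) + f = 135²/(11 × 0.046) + 135 = 18225/0.506 + 135 ≈ 36152.8 mm ≈ 36.15 m.
Near limit Dn = s·(H − f)/(H + s − 2f) = 8670 × (36152.8 − 135) / (36152.8 + 8670 − 2 × 135) = 8670 × 36017.8 / 44552.8 ≈ 7009.1 mm.
Far limit Df = s·(H − f)/(H − s) = 8670 × (36152.8 − 135) / (36152.8 − 8670) = 8670 × 36017.8 / 27482.8 ≈ 11362.5 mm.
Depth of field = Df − Dn = 11362.5 − 7009.1 ≈ 4353.4 mm ≈ 4.35 m.

4.35 m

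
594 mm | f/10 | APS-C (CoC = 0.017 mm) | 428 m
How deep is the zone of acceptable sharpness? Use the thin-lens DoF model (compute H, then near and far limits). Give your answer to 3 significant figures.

184 m

Hyperfocal distance H = f²/(N·c) + f = 594²/(10 × 0.017) + 594 = 352836/0.17 + 594 ≈ 2076099.9 mm ≈ 2076 m.
Near limit Dn = s·(H − f)/(H + s − 2f) = 428000 × (2076099.9 − 594) / (2076099.9 + 428000 − 2 × 594) = 428000 × 2075505.9 / 2502911.9 ≈ 354913 mm.
Far limit Df = s·(H − f)/(H − s) = 428000 × (2076099.9 − 594) / (2076099.9 − 428000) = 428000 × 2075505.9 / 1648099.9 ≈ 538994 mm.
Depth of field = Df − Dn = 538994 − 354913 ≈ 184081 mm ≈ 184 m.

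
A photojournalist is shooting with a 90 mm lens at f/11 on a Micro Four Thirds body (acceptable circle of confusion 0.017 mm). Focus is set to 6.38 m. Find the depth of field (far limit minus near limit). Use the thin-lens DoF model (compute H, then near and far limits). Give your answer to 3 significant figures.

Hyperfocal distance H = f²/(N·c) + f = 90²/(11 × 0.017) + 90 = 8100/0.187 + 90 ≈ 43405.5 mm ≈ 43.41 m.
Near limit Dn = s·(H − f)/(H + s − 2f) = 6380 × (43405.5 − 90) / (43405.5 + 6380 − 2 × 90) = 6380 × 43315.5 / 49605.5 ≈ 5571.0 mm.
Far limit Df = s·(H − f)/(H − s) = 6380 × (43405.5 − 90) / (43405.5 − 6380) = 6380 × 43315.5 / 37025.5 ≈ 7463.9 mm.
Depth of field = Df − Dn = 7463.9 − 5571.0 ≈ 1892.9 mm ≈ 1.89 m.

1.89 m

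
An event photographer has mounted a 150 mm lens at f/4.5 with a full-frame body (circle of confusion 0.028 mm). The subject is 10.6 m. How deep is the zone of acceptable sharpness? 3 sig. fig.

1.24 m

Hyperfocal distance H = f²/(N·c) + f = 150²/(4.5 × 0.028) + 150 = 22500/0.126 + 150 ≈ 178721.4 mm ≈ 178.7 m.
Near limit Dn = s·(H − f)/(H + s − 2f) = 10600 × (178721.4 − 150) / (178721.4 + 10600 − 2 × 150) = 10600 × 178571.4 / 189021.4 ≈ 10014.0 mm.
Far limit Df = s·(H − f)/(H − s) = 10600 × (178721.4 − 150) / (178721.4 − 10600) = 10600 × 178571.4 / 168121.4 ≈ 11258.9 mm.
Depth of field = Df − Dn = 11258.9 − 10014.0 ≈ 1244.9 mm ≈ 1.24 m.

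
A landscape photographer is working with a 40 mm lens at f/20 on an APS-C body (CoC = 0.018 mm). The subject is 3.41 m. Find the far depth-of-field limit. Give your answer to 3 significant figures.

14.1 m

Hyperfocal distance H = f²/(N·c) + f = 40²/(20 × 0.018) + 40 = 1600/0.36 + 40 ≈ 4484.4 mm ≈ 4.484 m.
Far limit Df = s·(H − f)/(H − s) = 3410 × (4484.4 − 40) / (4484.4 − 3410) = 3410 × 4444.4 / 1074.4 ≈ 14105 mm ≈ 14.1 m.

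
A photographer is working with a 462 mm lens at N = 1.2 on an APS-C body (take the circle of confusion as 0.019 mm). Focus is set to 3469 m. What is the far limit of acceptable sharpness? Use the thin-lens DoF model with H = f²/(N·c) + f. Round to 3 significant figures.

5510 m

Hyperfocal distance H = f²/(N·c) + f = 462²/(1.2 × 0.019) + 462 = 213444/0.0228 + 462 ≈ 9362040.9 mm ≈ 9362 m.
Far limit Df = s·(H − f)/(H − s) = 3469000 × (9362040.9 − 462) / (9362040.9 − 3469000) = 3469000 × 9361578.9 / 5893040.9 ≈ 5510791 mm ≈ 5510 m.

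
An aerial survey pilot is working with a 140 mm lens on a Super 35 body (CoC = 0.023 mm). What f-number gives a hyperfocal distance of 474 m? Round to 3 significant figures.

f/1.80

Rearrange H = f²/(N·c) + f for N: N = f² / ((H − f)·c).
N = 140² / ((474000 − 140) × 0.023) = 19600 / 10899 ≈ 1.80.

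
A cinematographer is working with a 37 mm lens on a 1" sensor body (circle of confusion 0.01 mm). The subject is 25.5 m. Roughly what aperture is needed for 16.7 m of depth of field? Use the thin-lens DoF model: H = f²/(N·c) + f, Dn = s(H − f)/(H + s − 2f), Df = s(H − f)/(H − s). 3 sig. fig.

f/1.60

Write h = H − f = f²/(N·c). The thin-lens limits are Dn = s·h/(h + (s−f)) and Df = s·h/(h − (s−f)), so DoF = Df − Dn = 2·s·(s−f)·h / (h² − (s−f)²).
That is a quadratic in h: DoF·h² − 2·s·(s−f)·h − DoF·(s−f)² = 0 ⇒ h = (s−f)·(s + √(s² + DoF²)) / DoF = 25463 × (25500 + √(25500² + 16700²)) / 16700 = 25463 × (25500 + 30481.8) / 16700 ≈ 85357 mm.
Then N = f²/(c·h) = 37² / (0.01 × 85357) = 1369 / 853.57 ≈ 1.60.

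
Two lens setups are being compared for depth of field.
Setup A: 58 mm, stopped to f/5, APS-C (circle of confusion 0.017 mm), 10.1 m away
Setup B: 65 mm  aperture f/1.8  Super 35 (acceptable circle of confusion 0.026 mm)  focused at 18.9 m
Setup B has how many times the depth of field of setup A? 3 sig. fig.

Setup A: H = 58²/(5×0.017) + 58 ≈ 39634.5 mm; DoF = Df − Dn = 13534.1 − 8055.9 ≈ 5478.2 mm.
Setup B: H = 65²/(1.8×0.026) + 65 ≈ 90342.8 mm; DoF = Df − Dn = 23882.7 − 15637.5 ≈ 8245.2 mm.
Ratio = 8245.2 / 5478.2 ≈ 1.51.

1.51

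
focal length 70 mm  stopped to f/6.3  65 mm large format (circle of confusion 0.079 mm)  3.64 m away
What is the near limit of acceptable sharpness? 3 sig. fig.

Hyperfocal distance H = f²/(N·c) + f = 70²/(6.3 × 0.079) + 70 = 4900/0.4977 + 70 ≈ 9915.3 mm ≈ 9.915 m.
Near limit Dn = s·(H − f)/(H + s − 2f) = 3640 × (9915.3 − 70) / (9915.3 + 3640 − 2 × 70) = 3640 × 9845.3 / 13415.3 ≈ 2671.3 mm ≈ 2.67 m.

2.67 m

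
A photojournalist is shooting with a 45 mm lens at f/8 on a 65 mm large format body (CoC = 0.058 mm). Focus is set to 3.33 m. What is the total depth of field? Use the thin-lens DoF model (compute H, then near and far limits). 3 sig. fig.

11.6 m

Hyperfocal distance H = f²/(N·c) + f = 45²/(8 × 0.058) + 45 = 2025/0.464 + 45 ≈ 4409.2 mm ≈ 4.409 m.
Near limit Dn = s·(H − f)/(H + s − 2f) = 3330 × (4409.2 − 45) / (4409.2 + 3330 − 2 × 45) = 3330 × 4364.2 / 7649.2 ≈ 1900 mm.
Far limit Df = s·(H − f)/(H − s) = 3330 × (4409.2 − 45) / (4409.2 − 3330) = 3330 × 4364.2 / 1079.2 ≈ 13466 mm.
Depth of field = Df − Dn = 13466 − 1900 ≈ 11566 mm ≈ 11.6 m.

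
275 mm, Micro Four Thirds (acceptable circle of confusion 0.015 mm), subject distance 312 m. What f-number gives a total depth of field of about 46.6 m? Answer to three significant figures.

Write h = H − f = f²/(N·c). The thin-lens limits are Dn = s·h/(h + (s−f)) and Df = s·h/(h − (s−f)), so DoF = Df − Dn = 2·s·(s−f)·h / (h² − (s−f)²).
That is a quadratic in h: DoF·h² − 2·s·(s−f)·h − DoF·(s−f)² = 0 ⇒ h = (s−f)·(s + √(s² + DoF²)) / DoF = 311725 × (312000 + √(312000² + 46600²)) / 46600 = 311725 × (312000 + 315461) / 46600 ≈ 4197323 mm.
Then N = f²/(c·h) = 275² / (0.015 × 4197323) = 75625 / 62960 ≈ 1.20.

f/1.20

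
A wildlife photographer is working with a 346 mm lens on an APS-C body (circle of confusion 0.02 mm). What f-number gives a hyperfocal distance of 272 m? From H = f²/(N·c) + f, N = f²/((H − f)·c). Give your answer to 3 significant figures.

Rearrange H = f²/(N·c) + f for N: N = f² / ((H − f)·c).
N = 346² / ((272000 − 346) × 0.02) = 119716 / 5433 ≈ 22.

f/22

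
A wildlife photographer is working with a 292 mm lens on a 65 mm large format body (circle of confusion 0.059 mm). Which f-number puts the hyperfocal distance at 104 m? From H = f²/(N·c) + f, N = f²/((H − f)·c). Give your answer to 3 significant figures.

Rearrange H = f²/(N·c) + f for N: N = f² / ((H − f)·c).
N = 292² / ((104000 − 292) × 0.059) = 85264 / 6119 ≈ 13.9.

f/13.9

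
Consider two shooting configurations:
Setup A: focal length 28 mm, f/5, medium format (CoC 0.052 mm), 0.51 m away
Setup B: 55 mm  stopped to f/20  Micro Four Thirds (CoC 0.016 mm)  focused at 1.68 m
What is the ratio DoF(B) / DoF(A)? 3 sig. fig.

3.56

Setup A: H = 28²/(5×0.052) + 28 ≈ 3043.4 mm; DoF = Df − Dn = 607.03 − 439.71 ≈ 167.32 mm.
Setup B: H = 55²/(20×0.016) + 55 ≈ 9508.1 mm; DoF = Df − Dn = 2028.74 − 1433.57 ≈ 595.17 mm.
Ratio = 595.17 / 167.32 ≈ 3.56.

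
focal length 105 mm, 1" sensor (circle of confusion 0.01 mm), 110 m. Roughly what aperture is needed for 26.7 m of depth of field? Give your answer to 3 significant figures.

Write h = H − f = f²/(N·c). The thin-lens limits are Dn = s·h/(h + (s−f)) and Df = s·h/(h − (s−f)), so DoF = Df − Dn = 2·s·(s−f)·h / (h² − (s−f)²).
That is a quadratic in h: DoF·h² − 2·s·(s−f)·h − DoF·(s−f)² = 0 ⇒ h = (s−f)·(s + √(s² + DoF²)) / DoF = 109895 × (110000 + √(110000² + 26700²)) / 26700 = 109895 × (110000 + 113194) / 26700 ≈ 918648 mm.
Then N = f²/(c·h) = 105² / (0.01 × 918648) = 11025 / 9186.5 ≈ 1.20.

f/1.20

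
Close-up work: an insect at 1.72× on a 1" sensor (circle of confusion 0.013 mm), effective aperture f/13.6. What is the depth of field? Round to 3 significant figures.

0.120 mm

At magnification m, DoF ≈ 2·N_eff·c/m² = 2 × 13.6 × 0.013 / 1.72² = 0.3536 / 2.958 ≈ 0.12 mm.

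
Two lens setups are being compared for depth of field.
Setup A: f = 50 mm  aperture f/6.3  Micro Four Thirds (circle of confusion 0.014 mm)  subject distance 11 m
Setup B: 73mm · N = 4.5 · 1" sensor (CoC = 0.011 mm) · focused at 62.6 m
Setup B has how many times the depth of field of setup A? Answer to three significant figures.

Setup A: H = 50²/(6.3×0.014) + 50 ≈ 28394.7 mm; DoF = Df − Dn = 17924.5 − 7934.7 ≈ 9989.8 mm.
Setup B: H = 73²/(4.5×0.011) + 73 ≈ 107729.6 mm; DoF = Df − Dn = 149332 − 39600 ≈ 109732 mm.
Ratio = 109732 / 9989.8 ≈ 11.0.

11.0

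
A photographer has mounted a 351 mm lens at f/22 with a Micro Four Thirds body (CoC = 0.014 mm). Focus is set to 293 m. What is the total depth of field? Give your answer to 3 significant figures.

923 m

Hyperfocal distance H = f²/(N·c) + f = 351²/(22 × 0.014) + 351 = 123201/0.308 + 351 ≈ 400354.2 mm ≈ 400.4 m.
Near limit Dn = s·(H − f)/(H + s − 2f) = 293000 × (400354.2 − 351) / (400354.2 + 293000 − 2 × 351) = 293000 × 400003.2 / 692652.2 ≈ 169206 mm.
Far limit Df = s·(H − f)/(H − s) = 293000 × (400354.2 − 351) / (400354.2 − 293000) = 293000 × 400003.2 / 107354.2 ≈ 1091722 mm.
Depth of field = Df − Dn = 1091722 − 169206 ≈ 922516 mm ≈ 923 m.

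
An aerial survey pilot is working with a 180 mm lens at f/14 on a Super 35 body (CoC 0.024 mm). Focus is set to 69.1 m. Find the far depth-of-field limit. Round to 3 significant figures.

242 m

Hyperfocal distance H = f²/(N·c) + f = 180²/(14 × 0.024) + 180 = 32400/0.336 + 180 ≈ 96608.6 mm ≈ 96.61 m.
Far limit Df = s·(H − f)/(H − s) = 69100 × (96608.6 − 180) / (96608.6 − 69100) = 69100 × 96428.6 / 27508.6 ≈ 242223 mm ≈ 242 m.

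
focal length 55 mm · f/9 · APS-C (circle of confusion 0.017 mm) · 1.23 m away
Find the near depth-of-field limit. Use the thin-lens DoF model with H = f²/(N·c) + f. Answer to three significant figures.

1.16 m

Hyperfocal distance H = f²/(N·c) + f = 55²/(9 × 0.017) + 55 = 3025/0.153 + 55 ≈ 19826.2 mm ≈ 19.83 m.
Near limit Dn = s·(H − f)/(H + s − 2f) = 1230 × (19826.2 − 55) / (19826.2 + 1230 − 2 × 55) = 1230 × 19771.2 / 20946.2 ≈ 1161.0 mm ≈ 1.16 m.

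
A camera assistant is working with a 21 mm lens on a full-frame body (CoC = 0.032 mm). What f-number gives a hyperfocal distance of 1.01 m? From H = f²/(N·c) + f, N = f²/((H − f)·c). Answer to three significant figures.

Rearrange H = f²/(N·c) + f for N: N = f² / ((H − f)·c).
N = 21² / ((1010 − 21) × 0.032) = 441 / 31.65 ≈ 13.9.

f/13.9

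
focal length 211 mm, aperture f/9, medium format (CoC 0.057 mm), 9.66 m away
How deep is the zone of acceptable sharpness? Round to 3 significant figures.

2.13 m

Hyperfocal distance H = f²/(N·c) + f = 211²/(9 × 0.057) + 211 = 44521/0.513 + 211 ≈ 86996.6 mm ≈ 87.00 m.
Near limit Dn = s·(H − f)/(H + s − 2f) = 9660 × (86996.6 − 211) / (86996.6 + 9660 − 2 × 211) = 9660 × 86785.6 / 96234.6 ≈ 8711.5 mm.
Far limit Df = s·(H − f)/(H − s) = 9660 × (86996.6 − 211) / (86996.6 − 9660) = 9660 × 86785.6 / 77336.6 ≈ 10840.3 mm.
Depth of field = Df − Dn = 10840.3 − 8711.5 ≈ 2128.8 mm ≈ 2.13 m.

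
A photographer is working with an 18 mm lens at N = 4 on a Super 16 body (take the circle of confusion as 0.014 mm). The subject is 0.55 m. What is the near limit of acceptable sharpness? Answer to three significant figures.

Hyperfocal distance H = f²/(N·c) + f = 18²/(4 × 0.014) + 18 = 324/0.056 + 18 ≈ 5803.7 mm ≈ 5.804 m.
Near limit Dn = s·(H − f)/(H + s − 2f) = 550 × (5803.7 − 18) / (5803.7 + 550 − 2 × 18) = 550 × 5785.7 / 6317.7 ≈ 503.69 mm ≈ 0.504 m.

0.504 m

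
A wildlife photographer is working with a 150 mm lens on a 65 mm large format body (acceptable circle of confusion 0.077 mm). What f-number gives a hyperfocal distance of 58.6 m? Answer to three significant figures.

f/5

Rearrange H = f²/(N·c) + f for N: N = f² / ((H − f)·c).
N = 150² / ((58600 − 150) × 0.077) = 22500 / 4501 ≈ 5.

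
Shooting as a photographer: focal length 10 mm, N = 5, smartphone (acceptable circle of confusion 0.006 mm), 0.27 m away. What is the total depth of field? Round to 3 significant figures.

Hyperfocal distance H = f²/(N·c) + f = 10²/(5 × 0.006) + 10 = 100/0.03 + 10 ≈ 3343.3 mm ≈ 3.343 m.
Near limit Dn = s·(H − f)/(H + s − 2f) = 270 × (3343.3 − 10) / (3343.3 + 270 − 2 × 10) = 270 × 3333.3 / 3593.3 ≈ 250.464 mm.
Far limit Df = s·(H − f)/(H − s) = 270 × (3343.3 − 10) / (3343.3 − 270) = 270 × 3333.3 / 3073.3 ≈ 292.842 mm.
Depth of field = Df − Dn = 292.842 − 250.464 ≈ 42.378 mm.

42.4 mm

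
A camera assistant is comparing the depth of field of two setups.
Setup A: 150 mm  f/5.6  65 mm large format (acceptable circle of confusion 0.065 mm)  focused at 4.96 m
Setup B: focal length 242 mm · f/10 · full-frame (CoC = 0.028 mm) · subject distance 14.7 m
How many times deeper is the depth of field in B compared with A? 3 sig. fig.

2.63

Setup A: H = 150²/(5.6×0.065) + 150 ≈ 61963.2 mm; DoF = Df − Dn = 5378.53 − 4601.90 ≈ 776.63 mm.
Setup B: H = 242²/(10×0.028) + 242 ≈ 209399.1 mm; DoF = Df − Dn = 15791.6 − 13749.6 ≈ 2042.0 mm.
Ratio = 2042.0 / 776.63 ≈ 2.63.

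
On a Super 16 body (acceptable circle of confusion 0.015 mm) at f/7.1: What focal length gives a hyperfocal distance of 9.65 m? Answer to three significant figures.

From H = f²/(N·c) + f, with f ≪ H: f ≈ √(H·N·c) = √(9650 × 7.1 × 0.015) = √1027.7 ≈ 32.06 mm.
Exact: f² + N·c·f − N·c·H = 0 ⇒ f = (−N·c + √((N·c)² + 4·N·c·H))/2 = (−0.1065 + √4110.9)/2 ≈ 32.005 mm ≈ 32.0 mm.

32.0 mm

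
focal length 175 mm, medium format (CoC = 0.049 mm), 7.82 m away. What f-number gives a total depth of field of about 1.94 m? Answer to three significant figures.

f/9.99

Write h = H − f = f²/(N·c). The thin-lens limits are Dn = s·h/(h + (s−f)) and Df = s·h/(h − (s−f)), so DoF = Df − Dn = 2·s·(s−f)·h / (h² − (s−f)²).
That is a quadratic in h: DoF·h² − 2·s·(s−f)·h − DoF·(s−f)² = 0 ⇒ h = (s−f)·(s + √(s² + DoF²)) / DoF = 7645 × (7820 + √(7820² + 1940²)) / 1940 = 7645 × (7820 + 8057.05) / 1940 ≈ 62567 mm.
Then N = f²/(c·h) = 175² / (0.049 × 62567) = 30625 / 3065.8 ≈ 9.99.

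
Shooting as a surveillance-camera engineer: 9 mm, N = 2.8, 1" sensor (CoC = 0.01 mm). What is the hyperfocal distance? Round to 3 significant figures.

2.90 m

Hyperfocal distance H = f²/(N·c) + f = 9²/(2.8 × 0.01) + 9 = 81/0.028 + 9 ≈ 2901.9 mm ≈ 2.90 m.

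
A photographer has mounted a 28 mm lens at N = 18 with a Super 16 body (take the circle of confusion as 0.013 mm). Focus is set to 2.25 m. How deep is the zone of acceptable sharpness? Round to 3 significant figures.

5.33 m

Hyperfocal distance H = f²/(N·c) + f = 28²/(18 × 0.013) + 28 = 784/0.234 + 28 ≈ 3378.4 mm ≈ 3.378 m.
Near limit Dn = s·(H − f)/(H + s − 2f) = 2250 × (3378.4 − 28) / (3378.4 + 2250 − 2 × 28) = 2250 × 3350.4 / 5572.4 ≈ 1352.8 mm.
Far limit Df = s·(H − f)/(H − s) = 2250 × (3378.4 − 28) / (3378.4 − 2250) = 2250 × 3350.4 / 1128.4 ≈ 6680.5 mm.
Depth of field = Df − Dn = 6680.5 − 1352.8 ≈ 5327.7 mm ≈ 5.33 m.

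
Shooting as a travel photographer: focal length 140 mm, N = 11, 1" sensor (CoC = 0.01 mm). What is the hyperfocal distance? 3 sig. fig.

178 m

Hyperfocal distance H = f²/(N·c) + f = 140²/(11 × 0.01) + 140 = 19600/0.11 + 140 ≈ 178321.8 mm ≈ 178 m.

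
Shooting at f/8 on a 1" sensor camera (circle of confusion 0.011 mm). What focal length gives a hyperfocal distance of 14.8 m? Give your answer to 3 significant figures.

From H = f²/(N·c) + f, with f ≪ H: f ≈ √(H·N·c) = √(14800 × 8 × 0.011) = √1302.4 ≈ 36.09 mm.
Exact: f² + N·c·f − N·c·H = 0 ⇒ f = (−N·c + √((N·c)² + 4·N·c·H))/2 = (−0.088 + √5209.6)/2 ≈ 36.045 mm ≈ 36.0 mm.

36.0 mm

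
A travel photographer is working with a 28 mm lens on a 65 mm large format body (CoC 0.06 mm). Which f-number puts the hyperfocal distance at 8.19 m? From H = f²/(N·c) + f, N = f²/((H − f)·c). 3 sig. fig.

f/1.60

Rearrange H = f²/(N·c) + f for N: N = f² / ((H − f)·c).
N = 28² / ((8190 − 28) × 0.06) = 784 / 489.7 ≈ 1.60.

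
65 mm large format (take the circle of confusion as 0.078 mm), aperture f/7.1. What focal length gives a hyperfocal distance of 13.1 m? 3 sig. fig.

84.9 mm

From H = f²/(N·c) + f, with f ≪ H: f ≈ √(H·N·c) = √(13100 × 7.1 × 0.078) = √7254.8 ≈ 85.17 mm.
Exact: f² + N·c·f − N·c·H = 0 ⇒ f = (−N·c + √((N·c)² + 4·N·c·H))/2 = (−0.5538 + √29019)/2 ≈ 84.899 mm ≈ 84.9 mm.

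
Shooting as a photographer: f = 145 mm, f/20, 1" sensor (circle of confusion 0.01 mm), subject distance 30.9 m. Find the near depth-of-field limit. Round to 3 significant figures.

Hyperfocal distance H = f²/(N·c) + f = 145²/(20 × 0.01) + 145 = 21025/0.2 + 145 ≈ 105270.0 mm ≈ 105.3 m.
Near limit Dn = s·(H − f)/(H + s − 2f) = 30900 × (105270.0 − 145) / (105270.0 + 30900 − 2 × 145) = 30900 × 105125.0 / 135880.0 ≈ 23906 mm ≈ 23.9 m.

23.9 m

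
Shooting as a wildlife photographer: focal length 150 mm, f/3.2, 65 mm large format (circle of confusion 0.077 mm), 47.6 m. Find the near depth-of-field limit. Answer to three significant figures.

Hyperfocal distance H = f²/(N·c) + f = 150²/(3.2 × 0.077) + 150 = 22500/0.2464 + 150 ≈ 91464.9 mm ≈ 91.46 m.
Near limit Dn = s·(H − f)/(H + s − 2f) = 47600 × (91464.9 − 150) / (91464.9 + 47600 − 2 × 150) = 47600 × 91314.9 / 138764.9 ≈ 31323 mm ≈ 31.3 m.

31.3 m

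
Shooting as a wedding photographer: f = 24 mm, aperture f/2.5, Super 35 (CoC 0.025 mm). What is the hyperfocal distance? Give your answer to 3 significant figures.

Hyperfocal distance H = f²/(N·c) + f = 24²/(2.5 × 0.025) + 24 = 576/0.0625 + 24 ≈ 9240.0 mm ≈ 9.24 m.

9.24 m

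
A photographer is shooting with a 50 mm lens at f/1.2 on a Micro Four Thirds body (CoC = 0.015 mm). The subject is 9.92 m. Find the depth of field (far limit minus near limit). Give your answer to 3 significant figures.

Hyperfocal distance H = f²/(N·c) + f = 50²/(1.2 × 0.015) + 50 = 2500/0.018 + 50 ≈ 138938.9 mm ≈ 138.9 m.
Near limit Dn = s·(H − f)/(H + s − 2f) = 9920 × (138938.9 − 50) / (138938.9 + 9920 − 2 × 50) = 9920 × 138888.9 / 148758.9 ≈ 9261.8 mm.
Far limit Df = s·(H − f)/(H − s) = 9920 × (138938.9 − 50) / (138938.9 − 9920) = 9920 × 138888.9 / 129018.9 ≈ 10678.9 mm.
Depth of field = Df − Dn = 10678.9 − 9261.8 ≈ 1417.1 mm ≈ 1.42 m.

1.42 m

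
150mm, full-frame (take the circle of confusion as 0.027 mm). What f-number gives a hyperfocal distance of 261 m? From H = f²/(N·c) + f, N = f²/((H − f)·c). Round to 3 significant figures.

Rearrange H = f²/(N·c) + f for N: N = f² / ((H − f)·c).
N = 150² / ((261000 − 150) × 0.027) = 22500 / 7043 ≈ 3.19.

f/3.19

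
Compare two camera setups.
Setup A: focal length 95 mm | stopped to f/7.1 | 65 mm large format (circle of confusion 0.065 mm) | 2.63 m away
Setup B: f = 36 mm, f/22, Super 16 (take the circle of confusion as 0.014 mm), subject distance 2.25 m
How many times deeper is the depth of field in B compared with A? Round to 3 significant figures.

4.72

Setup A: H = 95²/(7.1×0.065) + 95 ≈ 19650.8 mm; DoF = Df − Dn = 3021.70 − 2328.20 ≈ 693.50 mm.
Setup B: H = 36²/(22×0.014) + 36 ≈ 4243.8 mm; DoF = Df − Dn = 4748.5 − 1474.3 ≈ 3274.2 mm.
Ratio = 3274.2 / 693.50 ≈ 4.72.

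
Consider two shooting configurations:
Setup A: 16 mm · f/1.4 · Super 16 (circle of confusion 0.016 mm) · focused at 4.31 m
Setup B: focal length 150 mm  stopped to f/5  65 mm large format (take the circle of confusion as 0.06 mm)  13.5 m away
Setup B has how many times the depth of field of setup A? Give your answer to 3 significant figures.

Setup A: H = 16²/(1.4×0.016) + 16 ≈ 11444.6 mm; DoF = Df − Dn = 6904.0 − 3132.9 ≈ 3771.1 mm.
Setup B: H = 150²/(5×0.06) + 150 ≈ 75150.0 mm; DoF = Df − Dn = 16423.4 − 11460.1 ≈ 4963.3 mm.
Ratio = 4963.3 / 3771.1 ≈ 1.32.

1.32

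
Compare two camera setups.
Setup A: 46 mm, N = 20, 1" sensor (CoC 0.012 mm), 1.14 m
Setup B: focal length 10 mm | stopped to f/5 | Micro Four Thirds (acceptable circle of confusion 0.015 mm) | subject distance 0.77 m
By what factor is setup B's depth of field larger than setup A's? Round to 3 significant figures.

4.53

Setup A: H = 46²/(20×0.012) + 46 ≈ 8862.7 mm; DoF = Df − Dn = 1301.49 − 1014.16 ≈ 287.33 mm.
Setup B: H = 10²/(5×0.015) + 10 ≈ 1343.3 mm; DoF = Df − Dn = 1790.7 − 490.4 ≈ 1300.3 mm.
Ratio = 1300.3 / 287.33 ≈ 4.53.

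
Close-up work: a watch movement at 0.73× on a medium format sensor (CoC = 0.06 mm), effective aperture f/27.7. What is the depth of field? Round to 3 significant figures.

6.24 mm

At magnification m, DoF ≈ 2·N_eff·c/m² = 2 × 27.7 × 0.06 / 0.73² = 3.324 / 0.5329 ≈ 6.24 mm.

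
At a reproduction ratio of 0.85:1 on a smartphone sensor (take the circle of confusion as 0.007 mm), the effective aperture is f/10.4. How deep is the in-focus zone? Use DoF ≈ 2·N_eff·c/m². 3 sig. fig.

0.202 mm

At magnification m, DoF ≈ 2·N_eff·c/m² = 2 × 10.4 × 0.007 / 0.85² = 0.1456 / 0.7225 ≈ 0.202 mm.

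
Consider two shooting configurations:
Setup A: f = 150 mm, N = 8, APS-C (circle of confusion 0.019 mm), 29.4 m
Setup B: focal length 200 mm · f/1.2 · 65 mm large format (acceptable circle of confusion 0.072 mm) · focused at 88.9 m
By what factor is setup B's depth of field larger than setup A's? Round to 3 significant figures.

Setup A: H = 150²/(8×0.019) + 150 ≈ 148176.3 mm; DoF = Df − Dn = 36640 − 24549 ≈ 12091 mm.
Setup B: H = 200²/(1.2×0.072) + 200 ≈ 463163.0 mm; DoF = Df − Dn = 109969 − 74606 ≈ 35363 mm.
Ratio = 35363 / 12091 ≈ 2.92.

2.92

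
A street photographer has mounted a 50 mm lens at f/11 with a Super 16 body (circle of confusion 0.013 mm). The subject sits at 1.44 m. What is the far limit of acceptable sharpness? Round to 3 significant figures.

1.56 m

Hyperfocal distance H = f²/(N·c) + f = 50²/(11 × 0.013) + 50 = 2500/0.143 + 50 ≈ 17532.5 mm ≈ 17.53 m.
Far limit Df = s·(H − f)/(H − s) = 1440 × (17532.5 − 50) / (17532.5 − 1440) = 1440 × 17482.5 / 16092.5 ≈ 1564.4 mm ≈ 1.56 m.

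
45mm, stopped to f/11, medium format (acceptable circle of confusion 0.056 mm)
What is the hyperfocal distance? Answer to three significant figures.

3.33 m

Hyperfocal distance H = f²/(N·c) + f = 45²/(11 × 0.056) + 45 = 2025/0.616 + 45 ≈ 3332.3 mm ≈ 3.33 m.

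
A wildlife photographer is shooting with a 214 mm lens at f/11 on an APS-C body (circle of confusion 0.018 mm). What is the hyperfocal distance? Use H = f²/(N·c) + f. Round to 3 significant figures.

Hyperfocal distance H = f²/(N·c) + f = 214²/(11 × 0.018) + 214 = 45796/0.198 + 214 ≈ 231506.9 mm ≈ 232 m.

232 m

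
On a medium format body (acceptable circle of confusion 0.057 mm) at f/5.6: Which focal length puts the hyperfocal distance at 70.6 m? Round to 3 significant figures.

150 mm

From H = f²/(N·c) + f, with f ≪ H: f ≈ √(H·N·c) = √(70600 × 5.6 × 0.057) = √22536 ≈ 150.1 mm.
The +f correction barely moves this — solving exactly, f² + N·c·f − N·c·H = 0 ⇒ f = (−N·c + √((N·c)² + 4·N·c·H))/2 = (−0.3192 + √90142)/2 ≈ 149.96 mm, so f ≈ 150 mm.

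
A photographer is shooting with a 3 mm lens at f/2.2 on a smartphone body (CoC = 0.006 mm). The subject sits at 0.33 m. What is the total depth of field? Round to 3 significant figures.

411 mm

Hyperfocal distance H = f²/(N·c) + f = 3²/(2.2 × 0.006) + 3 = 9/0.0132 + 3 ≈ 684.8 mm ≈ 0.685 m.
Near limit Dn = s·(H − f)/(H + s − 2f) = 330 × (684.8 − 3) / (684.8 + 330 − 2 × 3) = 330 × 681.8 / 1008.8 ≈ 223.03 mm.
Far limit Df = s·(H − f)/(H − s) = 330 × (684.8 − 3) / (684.8 − 330) = 330 × 681.8 / 354.8 ≈ 634.13 mm.
Depth of field = Df − Dn = 634.13 − 223.03 ≈ 411.10 mm.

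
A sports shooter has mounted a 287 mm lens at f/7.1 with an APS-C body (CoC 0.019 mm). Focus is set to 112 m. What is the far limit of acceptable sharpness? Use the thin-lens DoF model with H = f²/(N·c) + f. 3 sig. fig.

137 m

Hyperfocal distance H = f²/(N·c) + f = 287²/(7.1 × 0.019) + 287 = 82369/0.1349 + 287 ≈ 610880.0 mm ≈ 610.9 m.
Far limit Df = s·(H − f)/(H − s) = 112000 × (610880.0 − 287) / (610880.0 − 112000) = 112000 × 610593.0 / 498880.0 ≈ 137080 mm ≈ 137 m.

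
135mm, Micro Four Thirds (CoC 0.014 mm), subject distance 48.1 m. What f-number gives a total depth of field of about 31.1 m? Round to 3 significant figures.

f/8.01

Write h = H − f = f²/(N·c). The thin-lens limits are Dn = s·h/(h + (s−f)) and Df = s·h/(h − (s−f)), so DoF = Df − Dn = 2·s·(s−f)·h / (h² − (s−f)²).
That is a quadratic in h: DoF·h² − 2·s·(s−f)·h − DoF·(s−f)² = 0 ⇒ h = (s−f)·(s + √(s² + DoF²)) / DoF = 47965 × (48100 + √(48100² + 31100²)) / 31100 = 47965 × (48100 + 57278.4) / 31100 ≈ 162523 mm.
Then N = f²/(c·h) = 135² / (0.014 × 162523) = 18225 / 2275.3 ≈ 8.01.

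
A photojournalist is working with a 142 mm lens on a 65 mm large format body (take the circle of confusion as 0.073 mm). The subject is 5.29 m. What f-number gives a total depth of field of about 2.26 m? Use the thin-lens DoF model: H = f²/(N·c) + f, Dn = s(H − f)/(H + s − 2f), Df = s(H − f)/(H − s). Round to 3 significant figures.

f/11

Write h = H − f = f²/(N·c). The thin-lens limits are Dn = s·h/(h + (s−f)) and Df = s·h/(h − (s−f)), so DoF = Df − Dn = 2·s·(s−f)·h / (h² − (s−f)²).
That is a quadratic in h: DoF·h² − 2·s·(s−f)·h − DoF·(s−f)² = 0 ⇒ h = (s−f)·(s + √(s² + DoF²)) / DoF = 5148 × (5290 + √(5290² + 2260²)) / 2260 = 5148 × (5290 + 5752.54) / 2260 ≈ 25154 mm.
Then N = f²/(c·h) = 142² / (0.073 × 25154) = 20164 / 1836.2 ≈ 11.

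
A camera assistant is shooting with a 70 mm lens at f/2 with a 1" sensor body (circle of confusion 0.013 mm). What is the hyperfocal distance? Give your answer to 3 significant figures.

Hyperfocal distance H = f²/(N·c) + f = 70²/(2 × 0.013) + 70 = 4900/0.026 + 70 ≈ 188531.5 mm ≈ 189 m.

189 m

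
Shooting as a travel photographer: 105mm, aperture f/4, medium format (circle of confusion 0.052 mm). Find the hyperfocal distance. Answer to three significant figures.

Hyperfocal distance H = f²/(N·c) + f = 105²/(4 × 0.052) + 105 = 11025/0.208 + 105 ≈ 53109.8 mm ≈ 53.1 m.

53.1 m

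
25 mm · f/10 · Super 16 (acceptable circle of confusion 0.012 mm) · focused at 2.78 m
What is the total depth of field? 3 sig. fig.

Hyperfocal distance H = f²/(N·c) + f = 25²/(10 × 0.012) + 25 = 625/0.12 + 25 ≈ 5233.3 mm ≈ 5.233 m.
Near limit Dn = s·(H − f)/(H + s − 2f) = 2780 × (5233.3 − 25) / (5233.3 + 2780 − 2 × 25) = 2780 × 5208.3 / 7963.3 ≈ 1818.2 mm.
Far limit Df = s·(H − f)/(H − s) = 2780 × (5233.3 − 25) / (5233.3 − 2780) = 2780 × 5208.3 / 2453.3 ≈ 5901.8 mm.
Depth of field = Df − Dn = 5901.8 − 1818.2 ≈ 4083.6 mm ≈ 4.08 m.

4.08 m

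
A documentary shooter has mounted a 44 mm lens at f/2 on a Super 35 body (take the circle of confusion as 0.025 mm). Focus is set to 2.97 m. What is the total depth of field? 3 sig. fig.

451 mm

Hyperfocal distance H = f²/(N·c) + f = 44²/(2 × 0.025) + 44 = 1936/0.05 + 44 ≈ 38764.0 mm ≈ 38.76 m.
Near limit Dn = s·(H − f)/(H + s − 2f) = 2970 × (38764.0 − 44) / (38764.0 + 2970 − 2 × 44) = 2970 × 38720.0 / 41646.0 ≈ 2761.33 mm.
Far limit Df = s·(H − f)/(H − s) = 2970 × (38764.0 − 44) / (38764.0 − 2970) = 2970 × 38720.0 / 35794.0 ≈ 3212.78 mm.
Depth of field = Df − Dn = 3212.78 − 2761.33 ≈ 451.45 mm.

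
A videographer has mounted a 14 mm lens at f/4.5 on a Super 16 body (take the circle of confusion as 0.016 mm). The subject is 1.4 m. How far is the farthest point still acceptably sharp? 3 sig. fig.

Hyperfocal distance H = f²/(N·c) + f = 14²/(4.5 × 0.016) + 14 = 196/0.072 + 14 ≈ 2736.2 mm ≈ 2.736 m.
Far limit Df = s·(H − f)/(H − s) = 1400 × (2736.2 − 14) / (2736.2 − 1400) = 1400 × 2722.2 / 1336.2 ≈ 2852.2 mm ≈ 2.85 m.

2.85 m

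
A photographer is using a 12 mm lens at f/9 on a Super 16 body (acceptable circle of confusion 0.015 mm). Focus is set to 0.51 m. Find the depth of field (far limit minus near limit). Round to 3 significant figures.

Hyperfocal distance H = f²/(N·c) + f = 12²/(9 × 0.015) + 12 = 144/0.135 + 12 ≈ 1078.7 mm ≈ 1.079 m.
Near limit Dn = s·(H − f)/(H + s − 2f) = 510 × (1078.7 − 12) / (1078.7 + 510 − 2 × 12) = 510 × 1066.7 / 1564.7 ≈ 347.68 mm.
Far limit Df = s·(H − f)/(H − s) = 510 × (1078.7 − 12) / (1078.7 − 510) = 510 × 1066.7 / 568.7 ≈ 956.62 mm.
Depth of field = Df − Dn = 956.62 − 347.68 ≈ 608.94 mm ≈ 0.609 m.

0.609 m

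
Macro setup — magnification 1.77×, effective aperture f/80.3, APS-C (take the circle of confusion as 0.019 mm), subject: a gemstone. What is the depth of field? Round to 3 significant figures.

At magnification m, DoF ≈ 2·N_eff·c/m² = 2 × 80.3 × 0.019 / 1.77² = 3.051 / 3.133 ≈ 0.974 mm.

0.974 mm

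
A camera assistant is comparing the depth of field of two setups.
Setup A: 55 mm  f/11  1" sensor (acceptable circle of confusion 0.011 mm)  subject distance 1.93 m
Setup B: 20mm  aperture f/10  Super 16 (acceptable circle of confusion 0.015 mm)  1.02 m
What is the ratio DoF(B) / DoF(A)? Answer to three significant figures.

3.06

Setup A: H = 55²/(11×0.011) + 55 ≈ 25055.0 mm; DoF = Df − Dn = 2086.49 − 1795.35 ≈ 291.14 mm.
Setup B: H = 20²/(10×0.015) + 20 ≈ 2686.7 mm; DoF = Df − Dn = 1632.00 − 741.82 ≈ 890.18 mm.
Ratio = 890.18 / 291.14 ≈ 3.06.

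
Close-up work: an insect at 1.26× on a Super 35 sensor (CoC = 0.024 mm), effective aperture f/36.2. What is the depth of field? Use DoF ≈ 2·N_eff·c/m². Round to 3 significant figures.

1.09 mm

At magnification m, DoF ≈ 2·N_eff·c/m² = 2 × 36.2 × 0.024 / 1.26² = 1.738 / 1.588 ≈ 1.09 mm.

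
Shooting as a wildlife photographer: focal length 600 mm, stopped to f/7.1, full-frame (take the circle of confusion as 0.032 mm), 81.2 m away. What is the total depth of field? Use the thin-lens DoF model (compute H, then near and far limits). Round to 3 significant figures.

Hyperfocal distance H = f²/(N·c) + f = 600²/(7.1 × 0.032) + 600 = 360000/0.2272 + 600 ≈ 1585107.0 mm ≈ 1585 m.
Near limit Dn = s·(H − f)/(H + s − 2f) = 81200 × (1585107.0 − 600) / (1585107.0 + 81200 − 2 × 600) = 81200 × 1584507.0 / 1665107.0 ≈ 77269.5 mm.
Far limit Df = s·(H − f)/(H − s) = 81200 × (1585107.0 − 600) / (1585107.0 − 81200) = 81200 × 1584507.0 / 1503907.0 ≈ 85551.8 mm.
Depth of field = Df − Dn = 85551.8 − 77269.5 ≈ 8282.3 mm ≈ 8.28 m.

8.28 m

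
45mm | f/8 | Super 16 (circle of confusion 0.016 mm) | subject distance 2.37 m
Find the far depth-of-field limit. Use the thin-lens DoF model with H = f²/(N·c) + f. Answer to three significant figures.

Hyperfocal distance H = f²/(N·c) + f = 45²/(8 × 0.016) + 45 = 2025/0.128 + 45 ≈ 15865.3 mm ≈ 15.87 m.
Far limit Df = s·(H − f)/(H − s) = 2370 × (15865.3 − 45) / (15865.3 − 2370) = 2370 × 15820.3 / 13495.3 ≈ 2778.3 mm ≈ 2.78 m.

2.78 m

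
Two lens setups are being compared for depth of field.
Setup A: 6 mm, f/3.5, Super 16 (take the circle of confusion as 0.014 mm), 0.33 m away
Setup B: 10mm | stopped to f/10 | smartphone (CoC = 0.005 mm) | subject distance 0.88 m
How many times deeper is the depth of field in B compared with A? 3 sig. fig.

Setup A: H = 6²/(3.5×0.014) + 6 ≈ 740.7 mm; DoF = Df − Dn = 590.34 − 229.01 ≈ 361.33 mm.
Setup B: H = 10²/(10×0.005) + 10 ≈ 2010.0 mm; DoF = Df − Dn = 1557.52 − 613.24 ≈ 944.28 mm.
Ratio = 944.28 / 361.33 ≈ 2.61.

2.61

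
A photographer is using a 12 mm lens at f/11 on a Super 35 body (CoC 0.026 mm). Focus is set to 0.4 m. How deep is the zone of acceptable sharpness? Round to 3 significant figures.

Hyperfocal distance H = f²/(N·c) + f = 12²/(11 × 0.026) + 12 = 144/0.286 + 12 ≈ 515.5 mm ≈ 0.515 m.
Near limit Dn = s·(H − f)/(H + s − 2f) = 400 × (515.5 − 12) / (515.5 + 400 − 2 × 12) = 400 × 503.5 / 891.5 ≈ 225.9 mm.
Far limit Df = s·(H − f)/(H − s) = 400 × (515.5 − 12) / (515.5 − 400) = 400 × 503.5 / 115.5 ≈ 1743.8 mm.
Depth of field = Df − Dn = 1743.8 − 225.9 ≈ 1517.9 mm ≈ 1.52 m.

1.52 m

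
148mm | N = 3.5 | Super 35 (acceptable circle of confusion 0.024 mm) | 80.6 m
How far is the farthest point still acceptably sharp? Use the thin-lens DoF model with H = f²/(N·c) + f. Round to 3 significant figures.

117 m

Hyperfocal distance H = f²/(N·c) + f = 148²/(3.5 × 0.024) + 148 = 21904/0.084 + 148 ≈ 260909.9 mm ≈ 260.9 m.
Far limit Df = s·(H − f)/(H − s) = 80600 × (260909.9 − 148) / (260909.9 − 80600) = 80600 × 260761.9 / 180309.9 ≈ 116563 mm ≈ 117 m.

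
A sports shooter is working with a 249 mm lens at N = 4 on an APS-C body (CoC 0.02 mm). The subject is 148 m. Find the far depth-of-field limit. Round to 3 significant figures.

Hyperfocal distance H = f²/(N·c) + f = 249²/(4 × 0.02) + 249 = 62001/0.08 + 249 ≈ 775261.5 mm ≈ 775.3 m.
Far limit Df = s·(H − f)/(H − s) = 148000 × (775261.5 − 249) / (775261.5 − 148000) = 148000 × 775012.5 / 627261.5 ≈ 182861 mm ≈ 183 m.

183 m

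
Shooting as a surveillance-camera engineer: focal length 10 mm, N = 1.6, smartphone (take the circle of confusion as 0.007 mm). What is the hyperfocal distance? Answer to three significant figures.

Hyperfocal distance H = f²/(N·c) + f = 10²/(1.6 × 0.007) + 10 = 100/0.0112 + 10 ≈ 8938.6 mm ≈ 8.94 m.

8.94 m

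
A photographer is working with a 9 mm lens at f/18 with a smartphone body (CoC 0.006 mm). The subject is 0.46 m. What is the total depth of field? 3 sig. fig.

Hyperfocal distance H = f²/(N·c) + f = 9²/(18 × 0.006) + 9 = 81/0.108 + 9 ≈ 759.0 mm ≈ 0.759 m.
Near limit Dn = s·(H − f)/(H + s − 2f) = 460 × (759.0 − 9) / (759.0 + 460 − 2 × 9) = 460 × 750.0 / 1201.0 ≈ 287.26 mm.
Far limit Df = s·(H − f)/(H − s) = 460 × (759.0 − 9) / (759.0 − 460) = 460 × 750.0 / 299.0 ≈ 1153.85 mm.
Depth of field = Df − Dn = 1153.85 − 287.26 ≈ 866.59 mm ≈ 0.867 m.

0.867 m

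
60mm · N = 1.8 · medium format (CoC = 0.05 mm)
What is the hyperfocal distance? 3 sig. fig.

Hyperfocal distance H = f²/(N·c) + f = 60²/(1.8 × 0.05) + 60 = 3600/0.09 + 60 ≈ 40060.0 mm ≈ 40.1 m.

40.1 m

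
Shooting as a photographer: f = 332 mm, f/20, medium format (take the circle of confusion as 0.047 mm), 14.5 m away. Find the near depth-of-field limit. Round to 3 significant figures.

Hyperfocal distance H = f²/(N·c) + f = 332²/(20 × 0.047) + 332 = 110224/0.94 + 332 ≈ 117591.6 mm ≈ 117.6 m.
Near limit Dn = s·(H − f)/(H + s − 2f) = 14500 × (117591.6 − 332) / (117591.6 + 14500 − 2 × 332) = 14500 × 117259.6 / 131427.6 ≈ 12937 mm ≈ 12.9 m.

12.9 m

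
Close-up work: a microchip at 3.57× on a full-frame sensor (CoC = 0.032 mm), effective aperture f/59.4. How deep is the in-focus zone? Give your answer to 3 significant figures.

0.298 mm

At magnification m, DoF ≈ 2·N_eff·c/m² = 2 × 59.4 × 0.032 / 3.57² = 3.802 / 12.74 ≈ 0.298 mm.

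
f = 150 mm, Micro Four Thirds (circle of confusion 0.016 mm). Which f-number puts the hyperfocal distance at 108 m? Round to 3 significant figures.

f/13

Rearrange H = f²/(N·c) + f for N: N = f² / ((H − f)·c).
N = 150² / ((108000 − 150) × 0.016) = 22500 / 1726 ≈ 13.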